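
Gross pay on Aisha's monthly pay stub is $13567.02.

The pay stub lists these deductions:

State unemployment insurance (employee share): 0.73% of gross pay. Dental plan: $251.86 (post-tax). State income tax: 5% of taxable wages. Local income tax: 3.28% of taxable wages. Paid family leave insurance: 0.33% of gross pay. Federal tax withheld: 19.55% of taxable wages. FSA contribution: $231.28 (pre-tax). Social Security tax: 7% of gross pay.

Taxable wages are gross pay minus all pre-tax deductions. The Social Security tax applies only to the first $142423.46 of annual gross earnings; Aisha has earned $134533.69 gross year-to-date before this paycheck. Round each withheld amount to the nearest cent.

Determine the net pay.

FSA contribution: $231.28
Taxable wages = $13567.02 − $231.28 = $13335.74
Local income tax: $13335.74 × 0.0328 = $437.41
State income tax: $13335.74 × 0.05 = $666.79
Federal tax withheld: $13335.74 × 0.1955 = $2607.14
Social Security tax: only $142423.46 − $134533.69 = $7889.77 of this check is subject → $7889.77 × 0.07 = $552.28
Paid family leave insurance: $13567.02 × 0.0033 = $44.77
State unemployment insurance (employee share): $13567.02 × 0.0073 = $99.04
Dental plan: $251.86
Total deductions = $231.28 + $437.41 + $666.79 + $2607.14 + $552.28 + $44.77 + $99.04 + $251.86 = $4890.57
Net pay = $13567.02 − $4890.57 = $8676.45

$8676.45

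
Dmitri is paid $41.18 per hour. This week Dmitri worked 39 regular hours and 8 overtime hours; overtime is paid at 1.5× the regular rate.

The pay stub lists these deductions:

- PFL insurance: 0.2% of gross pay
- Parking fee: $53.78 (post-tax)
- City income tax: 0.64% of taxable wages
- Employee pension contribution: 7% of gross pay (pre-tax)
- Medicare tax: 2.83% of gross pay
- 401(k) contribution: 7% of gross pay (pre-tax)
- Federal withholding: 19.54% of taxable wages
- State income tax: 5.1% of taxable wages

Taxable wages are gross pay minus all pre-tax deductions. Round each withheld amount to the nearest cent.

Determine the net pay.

Regular pay: 39 × $41.18 = $1,606.02
Overtime pay: 8 × $41.18 × 1.5 = $494.16
Gross pay = $1,606.02 + $494.16 = $2,100.18
Employee pension contribution: $2,100.18 × 0.07 = $147.01
401(k) contribution: $2,100.18 × 0.07 = $147.01
Pre-tax total = $147.01 + $147.01 = $294.02
Taxable wages = $2,100.18 − $294.02 = $1,806.16
Federal withholding: $1,806.16 × 0.1954 = $352.92
City income tax: $1,806.16 × 0.0064 = $11.56
State income tax: $1,806.16 × 0.051 = $92.11
PFL insurance: $2,100.18 × 0.002 = $4.20
Medicare tax: $2,100.18 × 0.0283 = $59.44
Parking fee: $53.78
Total deductions = $147.01 + $147.01 + $352.92 + $11.56 + $92.11 + $4.20 + $59.44 + $53.78 = $868.03
Net pay = $2,100.18 − $868.03 = $1,232.15

$1,232.15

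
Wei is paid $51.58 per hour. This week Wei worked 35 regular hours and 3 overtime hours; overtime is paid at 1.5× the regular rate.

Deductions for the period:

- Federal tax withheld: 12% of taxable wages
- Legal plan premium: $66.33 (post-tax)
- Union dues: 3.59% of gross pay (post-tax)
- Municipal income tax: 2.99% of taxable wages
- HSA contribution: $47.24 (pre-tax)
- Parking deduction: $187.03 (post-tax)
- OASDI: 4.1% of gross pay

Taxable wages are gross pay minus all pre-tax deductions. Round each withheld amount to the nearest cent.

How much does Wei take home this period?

Regular pay: 35 × $51.58 = $1,805.30
Overtime pay: 3 × $51.58 × 1.5 = $232.11
Gross pay = $1,805.30 + $232.11 = $2,037.41
HSA contribution: $47.24
Taxable wages = $2,037.41 − $47.24 = $1,990.17
Federal tax withheld: $1,990.17 × 0.12 = $238.82
Municipal income tax: $1,990.17 × 0.0299 = $59.51
OASDI: $2,037.41 × 0.041 = $83.53
Legal plan premium: $66.33
Parking deduction: $187.03
Union dues: $2,037.41 × 0.0359 = $73.14
Total deductions = $47.24 + $238.82 + $59.51 + $83.53 + $66.33 + $187.03 + $73.14 = $755.60
Net pay = $2,037.41 − $755.60 = $1,281.81

$1,281.81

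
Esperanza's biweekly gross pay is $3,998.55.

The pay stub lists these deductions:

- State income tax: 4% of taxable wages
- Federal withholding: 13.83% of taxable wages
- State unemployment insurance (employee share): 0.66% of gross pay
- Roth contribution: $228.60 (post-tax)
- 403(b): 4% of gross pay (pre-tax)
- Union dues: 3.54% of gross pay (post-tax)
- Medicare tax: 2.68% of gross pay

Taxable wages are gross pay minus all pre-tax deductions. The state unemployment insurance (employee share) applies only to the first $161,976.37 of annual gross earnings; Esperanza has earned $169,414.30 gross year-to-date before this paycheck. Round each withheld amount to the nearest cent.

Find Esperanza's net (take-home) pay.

403(b): $3,998.55 × 0.04 = $159.94
Taxable wages = $3,998.55 − $159.94 = $3,838.61
State income tax: $3,838.61 × 0.04 = $153.54
Federal withholding: $3,838.61 × 0.1383 = $530.88
Medicare tax: $3,998.55 × 0.0268 = $107.16
State unemployment insurance (employee share): annual cap $161,976.37 already reached (YTD $169,414.30), so $0.00
Roth contribution: $228.60
Union dues: $3,998.55 × 0.0354 = $141.55
Total deductions = $159.94 + $153.54 + $530.88 + $107.16 + $0.00 + $228.60 + $141.55 = $1,321.67
Net pay = $3,998.55 − $1,321.67 = $2,676.88

$2,676.88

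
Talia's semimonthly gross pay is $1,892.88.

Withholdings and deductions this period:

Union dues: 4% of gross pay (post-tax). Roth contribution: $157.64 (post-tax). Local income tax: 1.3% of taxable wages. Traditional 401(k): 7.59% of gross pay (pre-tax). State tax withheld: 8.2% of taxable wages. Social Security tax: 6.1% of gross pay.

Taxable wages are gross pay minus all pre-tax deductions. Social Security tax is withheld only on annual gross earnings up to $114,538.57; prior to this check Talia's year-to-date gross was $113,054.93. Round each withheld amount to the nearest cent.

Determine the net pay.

Traditional 401(k): $1,892.88 × 0.0759 = $143.67
Taxable wages = $1,892.88 − $143.67 = $1,749.21
State tax withheld: $1,749.21 × 0.082 = $143.44
Local income tax: $1,749.21 × 0.013 = $22.74
Social Security tax: only $114,538.57 − $113,054.93 = $1,483.64 of this check is subject → $1,483.64 × 0.061 = $90.50
Union dues: $1,892.88 × 0.04 = $75.72
Roth contribution: $157.64
Total deductions = $143.67 + $143.44 + $22.74 + $90.50 + $75.72 + $157.64 = $633.71
Net pay = $1,892.88 − $633.71 = $1,259.17

$1,259.17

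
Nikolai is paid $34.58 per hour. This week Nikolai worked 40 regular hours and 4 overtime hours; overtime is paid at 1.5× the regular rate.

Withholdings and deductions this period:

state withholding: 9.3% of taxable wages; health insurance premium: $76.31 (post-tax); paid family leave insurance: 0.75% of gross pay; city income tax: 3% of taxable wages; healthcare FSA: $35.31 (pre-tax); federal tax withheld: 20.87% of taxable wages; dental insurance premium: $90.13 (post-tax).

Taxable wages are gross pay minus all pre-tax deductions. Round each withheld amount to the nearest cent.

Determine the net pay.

Regular pay: 40 × $34.58 = $1383.20
Overtime pay: 4 × $34.58 × 1.5 = $207.48
Gross pay = $1383.20 + $207.48 = $1590.68
Healthcare FSA: $35.31
Taxable wages = $1590.68 − $35.31 = $1555.37
City income tax: $1555.37 × 0.03 = $46.66
Federal tax withheld: $1555.37 × 0.2087 = $324.61
State withholding: $1555.37 × 0.093 = $144.65
Paid family leave insurance: $1590.68 × 0.0075 = $11.93
Health insurance premium: $76.31
Dental insurance premium: $90.13
Total deductions = $35.31 + $46.66 + $324.61 + $144.65 + $11.93 + $76.31 + $90.13 = $729.60
Net pay = $1590.68 − $729.60 = $861.08

$861.08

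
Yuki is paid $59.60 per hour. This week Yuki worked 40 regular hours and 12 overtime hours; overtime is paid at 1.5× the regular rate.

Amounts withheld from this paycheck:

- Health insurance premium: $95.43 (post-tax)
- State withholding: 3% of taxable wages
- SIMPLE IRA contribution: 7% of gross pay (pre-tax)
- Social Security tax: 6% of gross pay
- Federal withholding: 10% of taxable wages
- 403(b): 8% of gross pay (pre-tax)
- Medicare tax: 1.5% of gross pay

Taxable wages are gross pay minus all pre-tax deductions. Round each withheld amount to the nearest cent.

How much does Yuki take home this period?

$2,201.61

Regular pay: 40 × $59.60 = $2,384.00
Overtime pay: 12 × $59.60 × 1.5 = $1,072.80
Gross pay = $2,384.00 + $1,072.80 = $3,456.80
SIMPLE IRA contribution: $3,456.80 × 0.07 = $241.98
403(b): $3,456.80 × 0.08 = $276.54
Pre-tax total = $241.98 + $276.54 = $518.52
Taxable wages = $3,456.80 − $518.52 = $2,938.28
Federal withholding: $2,938.28 × 0.1 = $293.83
State withholding: $2,938.28 × 0.03 = $88.15
Medicare tax: $3,456.80 × 0.015 = $51.85
Social Security tax: $3,456.80 × 0.06 = $207.41
Health insurance premium: $95.43
Total deductions = $241.98 + $276.54 + $293.83 + $88.15 + $51.85 + $207.41 + $95.43 = $1,255.19
Net pay = $3,456.80 − $1,255.19 = $2,201.61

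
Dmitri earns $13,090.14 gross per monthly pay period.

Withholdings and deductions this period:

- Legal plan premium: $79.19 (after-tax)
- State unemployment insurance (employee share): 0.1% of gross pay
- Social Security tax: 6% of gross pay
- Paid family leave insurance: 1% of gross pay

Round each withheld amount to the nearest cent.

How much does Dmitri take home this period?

$12,081.55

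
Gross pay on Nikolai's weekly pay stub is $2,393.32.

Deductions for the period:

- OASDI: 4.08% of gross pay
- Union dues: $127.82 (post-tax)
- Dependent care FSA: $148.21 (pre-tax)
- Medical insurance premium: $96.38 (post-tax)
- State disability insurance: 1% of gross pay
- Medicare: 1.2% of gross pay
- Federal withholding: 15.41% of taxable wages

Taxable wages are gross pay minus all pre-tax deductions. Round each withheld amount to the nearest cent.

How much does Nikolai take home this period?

$1,524.64

Dependent care FSA: $148.21
Taxable wages = $2,393.32 − $148.21 = $2,245.11
Federal withholding: $2,245.11 × 0.1541 = $345.97
Medicare: $2,393.32 × 0.012 = $28.72
State disability insurance: $2,393.32 × 0.01 = $23.93
OASDI: $2,393.32 × 0.0408 = $97.65
Medical insurance premium: $96.38
Union dues: $127.82
Total deductions = $148.21 + $345.97 + $28.72 + $23.93 + $97.65 + $96.38 + $127.82 = $868.68
Net pay = $2,393.32 − $868.68 = $1,524.64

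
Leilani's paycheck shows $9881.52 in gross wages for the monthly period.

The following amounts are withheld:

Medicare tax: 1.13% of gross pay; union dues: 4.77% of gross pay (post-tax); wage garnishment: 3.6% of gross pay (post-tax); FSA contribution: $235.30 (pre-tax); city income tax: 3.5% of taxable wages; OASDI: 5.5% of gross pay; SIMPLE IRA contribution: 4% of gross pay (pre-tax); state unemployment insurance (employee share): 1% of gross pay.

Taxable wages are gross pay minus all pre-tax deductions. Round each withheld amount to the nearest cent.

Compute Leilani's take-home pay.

$7346.14

SIMPLE IRA contribution: $9881.52 × 0.04 = $395.26
FSA contribution: $235.30
Pre-tax total = $395.26 + $235.30 = $630.56
Taxable wages = $9881.52 − $630.56 = $9250.96
City income tax: $9250.96 × 0.035 = $323.78
OASDI: $9881.52 × 0.055 = $543.48
Medicare tax: $9881.52 × 0.0113 = $111.66
State unemployment insurance (employee share): $9881.52 × 0.01 = $98.82
Union dues: $9881.52 × 0.0477 = $471.35
Wage garnishment: $9881.52 × 0.036 = $355.73
Total deductions = $395.26 + $235.30 + $323.78 + $543.48 + $111.66 + $98.82 + $471.35 + $355.73 = $2535.38
Net pay = $9881.52 − $2535.38 = $7346.14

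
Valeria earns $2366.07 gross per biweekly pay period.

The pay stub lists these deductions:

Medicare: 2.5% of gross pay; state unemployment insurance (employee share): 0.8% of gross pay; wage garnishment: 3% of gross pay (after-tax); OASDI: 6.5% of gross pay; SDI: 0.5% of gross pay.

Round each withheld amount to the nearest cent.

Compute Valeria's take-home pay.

$2051.39

SDI: $2366.07 × 0.005 = $11.83
Medicare: $2366.07 × 0.025 = $59.15
OASDI: $2366.07 × 0.065 = $153.79
State unemployment insurance (employee share): $2366.07 × 0.008 = $18.93
Wage garnishment: $2366.07 × 0.03 = $70.98
Total deductions = $11.83 + $59.15 + $153.79 + $18.93 + $70.98 = $314.68
Net pay = $2366.07 − $314.68 = $2051.39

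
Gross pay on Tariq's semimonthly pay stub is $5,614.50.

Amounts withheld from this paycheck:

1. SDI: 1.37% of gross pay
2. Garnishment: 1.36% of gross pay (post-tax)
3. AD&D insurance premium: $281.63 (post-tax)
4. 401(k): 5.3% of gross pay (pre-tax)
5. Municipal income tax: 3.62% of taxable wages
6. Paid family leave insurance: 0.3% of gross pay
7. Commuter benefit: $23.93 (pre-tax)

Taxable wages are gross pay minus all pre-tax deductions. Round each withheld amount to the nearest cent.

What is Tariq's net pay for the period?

$4,649.64

Commuter benefit: $23.93
401(k): $5,614.50 × 0.053 = $297.57
Pre-tax total = $23.93 + $297.57 = $321.50
Taxable wages = $5,614.50 − $321.50 = $5,293.00
Municipal income tax: $5,293.00 × 0.0362 = $191.61
SDI: $5,614.50 × 0.0137 = $76.92
Paid family leave insurance: $5,614.50 × 0.003 = $16.84
AD&D insurance premium: $281.63
Garnishment: $5,614.50 × 0.0136 = $76.36
Total deductions = $23.93 + $297.57 + $191.61 + $76.92 + $16.84 + $281.63 + $76.36 = $964.86
Net pay = $5,614.50 − $964.86 = $4,649.64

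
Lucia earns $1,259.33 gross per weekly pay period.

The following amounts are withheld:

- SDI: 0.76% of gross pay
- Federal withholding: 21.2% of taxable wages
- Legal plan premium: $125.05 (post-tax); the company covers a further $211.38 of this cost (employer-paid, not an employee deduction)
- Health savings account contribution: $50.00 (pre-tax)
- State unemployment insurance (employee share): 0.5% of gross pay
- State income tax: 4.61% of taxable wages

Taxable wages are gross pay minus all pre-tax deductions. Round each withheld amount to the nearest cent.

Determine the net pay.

$756.28

Health savings account contribution: $50.00
Taxable wages = $1,259.33 − $50.00 = $1,209.33
Federal withholding: $1,209.33 × 0.212 = $256.38
State income tax: $1,209.33 × 0.0461 = $55.75
SDI: $1,259.33 × 0.0076 = $9.57
State unemployment insurance (employee share): $1,259.33 × 0.005 = $6.30
Legal plan premium: $125.05
(Employer's $211.38 toward legal plan premium is not withheld from the employee.)
Total deductions = $50.00 + $256.38 + $55.75 + $9.57 + $6.30 + $125.05 = $503.05
Net pay = $1,259.33 − $503.05 = $756.28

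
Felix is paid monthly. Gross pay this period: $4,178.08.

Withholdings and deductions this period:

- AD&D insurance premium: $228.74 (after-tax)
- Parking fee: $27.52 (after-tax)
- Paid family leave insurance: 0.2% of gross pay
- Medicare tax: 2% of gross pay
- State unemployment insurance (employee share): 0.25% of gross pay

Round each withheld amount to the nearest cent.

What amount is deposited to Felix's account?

$3,819.45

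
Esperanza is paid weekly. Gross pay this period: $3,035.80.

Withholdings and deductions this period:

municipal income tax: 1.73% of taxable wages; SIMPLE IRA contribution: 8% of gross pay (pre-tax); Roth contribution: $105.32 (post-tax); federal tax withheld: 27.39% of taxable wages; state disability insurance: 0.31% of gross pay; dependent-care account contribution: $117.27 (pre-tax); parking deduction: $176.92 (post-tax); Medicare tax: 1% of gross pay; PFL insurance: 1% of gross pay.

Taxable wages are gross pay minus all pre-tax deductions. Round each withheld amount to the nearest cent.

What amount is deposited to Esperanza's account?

$1,544.14

Dependent-care account contribution: $117.27
SIMPLE IRA contribution: $3,035.80 × 0.08 = $242.86
Pre-tax total = $117.27 + $242.86 = $360.13
Taxable wages = $3,035.80 − $360.13 = $2,675.67
Federal tax withheld: $2,675.67 × 0.2739 = $732.87
Municipal income tax: $2,675.67 × 0.0173 = $46.29
State disability insurance: $3,035.80 × 0.0031 = $9.41
PFL insurance: $3,035.80 × 0.01 = $30.36
Medicare tax: $3,035.80 × 0.01 = $30.36
Roth contribution: $105.32
Parking deduction: $176.92
Total deductions = $117.27 + $242.86 + $732.87 + $46.29 + $9.41 + $30.36 + $30.36 + $105.32 + $176.92 = $1,491.66
Net pay = $3,035.80 − $1,491.66 = $1,544.14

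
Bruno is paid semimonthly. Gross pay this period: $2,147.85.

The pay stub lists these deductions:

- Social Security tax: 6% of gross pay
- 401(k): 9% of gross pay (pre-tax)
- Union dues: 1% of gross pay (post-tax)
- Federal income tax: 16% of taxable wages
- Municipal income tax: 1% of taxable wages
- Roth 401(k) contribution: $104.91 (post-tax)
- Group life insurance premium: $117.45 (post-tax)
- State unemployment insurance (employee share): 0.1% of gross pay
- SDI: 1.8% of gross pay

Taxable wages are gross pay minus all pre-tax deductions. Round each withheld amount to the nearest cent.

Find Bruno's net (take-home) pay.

$1,208.74

401(k): $2,147.85 × 0.09 = $193.31
Taxable wages = $2,147.85 − $193.31 = $1,954.54
Municipal income tax: $1,954.54 × 0.01 = $19.55
Federal income tax: $1,954.54 × 0.16 = $312.73
Social Security tax: $2,147.85 × 0.06 = $128.87
State unemployment insurance (employee share): $2,147.85 × 0.001 = $2.15
SDI: $2,147.85 × 0.018 = $38.66
Group life insurance premium: $117.45
Union dues: $2,147.85 × 0.01 = $21.48
Roth 401(k) contribution: $104.91
Total deductions = $193.31 + $19.55 + $312.73 + $128.87 + $2.15 + $38.66 + $117.45 + $21.48 + $104.91 = $939.11
Net pay = $2,147.85 − $939.11 = $1,208.74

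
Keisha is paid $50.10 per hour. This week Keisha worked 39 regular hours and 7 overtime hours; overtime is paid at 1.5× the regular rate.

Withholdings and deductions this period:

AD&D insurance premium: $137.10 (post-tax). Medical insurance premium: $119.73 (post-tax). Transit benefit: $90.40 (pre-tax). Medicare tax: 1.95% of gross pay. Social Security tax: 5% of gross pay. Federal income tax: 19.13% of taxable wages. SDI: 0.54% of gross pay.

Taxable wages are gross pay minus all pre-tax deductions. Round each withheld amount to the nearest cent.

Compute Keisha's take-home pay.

$1489.85

Regular pay: 39 × $50.10 = $1953.90
Overtime pay: 7 × $50.10 × 1.5 = $526.05
Gross pay = $1953.90 + $526.05 = $2479.95
Transit benefit: $90.40
Taxable wages = $2479.95 − $90.40 = $2389.55
Federal income tax: $2389.55 × 0.1913 = $457.12
SDI: $2479.95 × 0.0054 = $13.39
Medicare tax: $2479.95 × 0.0195 = $48.36
Social Security tax: $2479.95 × 0.05 = $124.00
Medical insurance premium: $119.73
AD&D insurance premium: $137.10
Total deductions = $90.40 + $457.12 + $13.39 + $48.36 + $124.00 + $119.73 + $137.10 = $990.10
Net pay = $2479.95 − $990.10 = $1489.85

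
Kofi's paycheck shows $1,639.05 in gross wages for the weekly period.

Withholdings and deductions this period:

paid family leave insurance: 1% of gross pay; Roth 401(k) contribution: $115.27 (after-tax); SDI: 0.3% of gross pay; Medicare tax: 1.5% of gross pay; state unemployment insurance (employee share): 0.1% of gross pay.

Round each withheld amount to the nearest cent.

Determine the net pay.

$1,476.24

Medicare tax: $1,639.05 × 0.015 = $24.59
Paid family leave insurance: $1,639.05 × 0.01 = $16.39
SDI: $1,639.05 × 0.003 = $4.92
State unemployment insurance (employee share): $1,639.05 × 0.001 = $1.64
Roth 401(k) contribution: $115.27
Total deductions = $24.59 + $16.39 + $4.92 + $1.64 + $115.27 = $162.81
Net pay = $1,639.05 − $162.81 = $1,476.24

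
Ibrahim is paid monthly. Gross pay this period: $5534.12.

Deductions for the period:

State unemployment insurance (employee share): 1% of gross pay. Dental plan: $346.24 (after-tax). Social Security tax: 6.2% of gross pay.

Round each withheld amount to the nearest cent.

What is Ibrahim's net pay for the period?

$4789.42

Social Security tax: $5534.12 × 0.062 = $343.12
State unemployment insurance (employee share): $5534.12 × 0.01 = $55.34
Dental plan: $346.24
Total deductions = $343.12 + $55.34 + $346.24 = $744.70
Net pay = $5534.12 − $744.70 = $4789.42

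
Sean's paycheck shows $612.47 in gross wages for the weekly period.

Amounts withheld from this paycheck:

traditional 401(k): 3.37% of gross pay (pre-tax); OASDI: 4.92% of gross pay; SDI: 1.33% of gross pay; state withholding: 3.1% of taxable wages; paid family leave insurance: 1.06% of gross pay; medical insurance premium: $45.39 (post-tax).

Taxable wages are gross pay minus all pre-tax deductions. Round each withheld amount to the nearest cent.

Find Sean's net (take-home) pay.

Traditional 401(k): $612.47 × 0.0337 = $20.64
Taxable wages = $612.47 − $20.64 = $591.83
State withholding: $591.83 × 0.031 = $18.35
Paid family leave insurance: $612.47 × 0.0106 = $6.49
OASDI: $612.47 × 0.0492 = $30.13
SDI: $612.47 × 0.0133 = $8.15
Medical insurance premium: $45.39
Total deductions = $20.64 + $18.35 + $6.49 + $30.13 + $8.15 + $45.39 = $129.15
Net pay = $612.47 − $129.15 = $483.32

$483.32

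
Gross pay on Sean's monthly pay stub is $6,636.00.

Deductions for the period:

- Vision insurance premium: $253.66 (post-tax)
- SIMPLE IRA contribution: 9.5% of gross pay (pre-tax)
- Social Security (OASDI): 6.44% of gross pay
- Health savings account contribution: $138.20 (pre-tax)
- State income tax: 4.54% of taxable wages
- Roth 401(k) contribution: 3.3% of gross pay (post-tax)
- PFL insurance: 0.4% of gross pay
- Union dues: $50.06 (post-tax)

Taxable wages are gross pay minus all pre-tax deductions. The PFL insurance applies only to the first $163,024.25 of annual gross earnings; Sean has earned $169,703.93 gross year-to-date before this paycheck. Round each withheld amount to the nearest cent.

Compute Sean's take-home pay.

Health savings account contribution: $138.20
SIMPLE IRA contribution: $6,636.00 × 0.095 = $630.42
Pre-tax total = $138.20 + $630.42 = $768.62
Taxable wages = $6,636.00 − $768.62 = $5,867.38
State income tax: $5,867.38 × 0.0454 = $266.38
PFL insurance: annual cap $163,024.25 already reached (YTD $169,703.93), so $0.00
Social Security (OASDI): $6,636.00 × 0.0644 = $427.36
Vision insurance premium: $253.66
Roth 401(k) contribution: $6,636.00 × 0.033 = $218.99
Union dues: $50.06
Total deductions = $138.20 + $630.42 + $266.38 + $0.00 + $427.36 + $253.66 + $218.99 + $50.06 = $1,985.07
Net pay = $6,636.00 − $1,985.07 = $4,650.93

$4,650.93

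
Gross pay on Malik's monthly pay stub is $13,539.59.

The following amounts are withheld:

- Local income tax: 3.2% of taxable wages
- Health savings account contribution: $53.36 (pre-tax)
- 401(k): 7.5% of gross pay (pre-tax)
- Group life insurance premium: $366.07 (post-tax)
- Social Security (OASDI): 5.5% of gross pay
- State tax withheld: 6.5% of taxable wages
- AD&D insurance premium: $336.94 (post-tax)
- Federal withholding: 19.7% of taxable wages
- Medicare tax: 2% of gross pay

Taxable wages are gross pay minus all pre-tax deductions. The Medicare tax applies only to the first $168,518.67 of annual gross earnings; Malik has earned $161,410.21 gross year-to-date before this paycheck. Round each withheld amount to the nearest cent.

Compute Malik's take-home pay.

Health savings account contribution: $53.36
401(k): $13,539.59 × 0.075 = $1,015.47
Pre-tax total = $53.36 + $1,015.47 = $1,068.83
Taxable wages = $13,539.59 − $1,068.83 = $12,470.76
Local income tax: $12,470.76 × 0.032 = $399.06
State tax withheld: $12,470.76 × 0.065 = $810.60
Federal withholding: $12,470.76 × 0.197 = $2,456.74
Medicare tax: only $168,518.67 − $161,410.21 = $7,108.46 of this check is subject → $7,108.46 × 0.02 = $142.17
Social Security (OASDI): $13,539.59 × 0.055 = $744.68
Group life insurance premium: $366.07
AD&D insurance premium: $336.94
Total deductions = $53.36 + $1,015.47 + $399.06 + $810.60 + $2,456.74 + $142.17 + $744.68 + $366.07 + $336.94 = $6,325.09
Net pay = $13,539.59 − $6,325.09 = $7,214.50

$7,214.50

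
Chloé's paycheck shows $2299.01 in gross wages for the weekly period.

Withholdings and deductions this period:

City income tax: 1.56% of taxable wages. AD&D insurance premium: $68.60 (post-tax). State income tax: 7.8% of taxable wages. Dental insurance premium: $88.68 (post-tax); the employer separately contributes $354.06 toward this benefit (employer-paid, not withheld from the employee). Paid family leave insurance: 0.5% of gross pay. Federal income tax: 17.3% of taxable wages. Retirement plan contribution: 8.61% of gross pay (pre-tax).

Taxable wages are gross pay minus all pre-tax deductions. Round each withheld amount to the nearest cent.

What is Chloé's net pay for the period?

$1372.14

Retirement plan contribution: $2299.01 × 0.0861 = $197.94
Taxable wages = $2299.01 − $197.94 = $2101.07
Federal income tax: $2101.07 × 0.173 = $363.49
City income tax: $2101.07 × 0.0156 = $32.78
State income tax: $2101.07 × 0.078 = $163.88
Paid family leave insurance: $2299.01 × 0.005 = $11.50
Dental insurance premium: $88.68
AD&D insurance premium: $68.60
(Employer's $354.06 toward dental insurance premium is not withheld from the employee.)
Total deductions = $197.94 + $363.49 + $32.78 + $163.88 + $11.50 + $88.68 + $68.60 = $926.87
Net pay = $2299.01 − $926.87 = $1372.14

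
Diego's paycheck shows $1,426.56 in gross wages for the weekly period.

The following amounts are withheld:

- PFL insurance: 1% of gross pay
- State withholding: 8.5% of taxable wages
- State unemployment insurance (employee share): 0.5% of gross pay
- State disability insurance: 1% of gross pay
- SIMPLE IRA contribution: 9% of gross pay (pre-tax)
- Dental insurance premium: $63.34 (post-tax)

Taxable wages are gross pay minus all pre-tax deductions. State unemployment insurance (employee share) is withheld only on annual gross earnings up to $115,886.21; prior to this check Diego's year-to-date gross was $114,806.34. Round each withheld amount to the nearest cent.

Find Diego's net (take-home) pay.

SIMPLE IRA contribution: $1,426.56 × 0.09 = $128.39
Taxable wages = $1,426.56 − $128.39 = $1,298.17
State withholding: $1,298.17 × 0.085 = $110.34
State disability insurance: $1,426.56 × 0.01 = $14.27
State unemployment insurance (employee share): only $115,886.21 − $114,806.34 = $1,079.87 of this check is subject → $1,079.87 × 0.005 = $5.40
PFL insurance: $1,426.56 × 0.01 = $14.27
Dental insurance premium: $63.34
Total deductions = $128.39 + $110.34 + $14.27 + $5.40 + $14.27 + $63.34 = $336.01
Net pay = $1,426.56 − $336.01 = $1,090.55

$1,090.55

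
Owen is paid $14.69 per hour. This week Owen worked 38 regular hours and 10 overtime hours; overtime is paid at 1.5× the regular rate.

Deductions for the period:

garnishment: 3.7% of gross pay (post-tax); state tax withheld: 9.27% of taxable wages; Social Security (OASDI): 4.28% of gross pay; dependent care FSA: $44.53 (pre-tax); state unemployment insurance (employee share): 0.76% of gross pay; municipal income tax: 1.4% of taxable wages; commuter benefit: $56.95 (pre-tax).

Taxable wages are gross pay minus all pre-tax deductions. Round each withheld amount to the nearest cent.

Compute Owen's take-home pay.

$536.79

Regular pay: 38 × $14.69 = $558.22
Overtime pay: 10 × $14.69 × 1.5 = $220.35
Gross pay = $558.22 + $220.35 = $778.57
Dependent care FSA: $44.53
Commuter benefit: $56.95
Pre-tax total = $44.53 + $56.95 = $101.48
Taxable wages = $778.57 − $101.48 = $677.09
State tax withheld: $677.09 × 0.0927 = $62.77
Municipal income tax: $677.09 × 0.014 = $9.48
State unemployment insurance (employee share): $778.57 × 0.0076 = $5.92
Social Security (OASDI): $778.57 × 0.0428 = $33.32
Garnishment: $778.57 × 0.037 = $28.81
Total deductions = $44.53 + $56.95 + $62.77 + $9.48 + $5.92 + $33.32 + $28.81 = $241.78
Net pay = $778.57 − $241.78 = $536.79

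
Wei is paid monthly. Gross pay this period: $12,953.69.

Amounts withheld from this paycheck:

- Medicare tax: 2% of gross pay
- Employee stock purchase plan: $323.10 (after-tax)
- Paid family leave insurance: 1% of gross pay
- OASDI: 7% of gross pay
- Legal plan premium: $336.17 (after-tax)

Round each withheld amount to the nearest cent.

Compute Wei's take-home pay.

Medicare tax: $12,953.69 × 0.02 = $259.07
OASDI: $12,953.69 × 0.07 = $906.76
Paid family leave insurance: $12,953.69 × 0.01 = $129.54
Employee stock purchase plan: $323.10
Legal plan premium: $336.17
Total deductions = $259.07 + $906.76 + $129.54 + $323.10 + $336.17 = $1,954.64
Net pay = $12,953.69 − $1,954.64 = $10,999.05

$10,999.05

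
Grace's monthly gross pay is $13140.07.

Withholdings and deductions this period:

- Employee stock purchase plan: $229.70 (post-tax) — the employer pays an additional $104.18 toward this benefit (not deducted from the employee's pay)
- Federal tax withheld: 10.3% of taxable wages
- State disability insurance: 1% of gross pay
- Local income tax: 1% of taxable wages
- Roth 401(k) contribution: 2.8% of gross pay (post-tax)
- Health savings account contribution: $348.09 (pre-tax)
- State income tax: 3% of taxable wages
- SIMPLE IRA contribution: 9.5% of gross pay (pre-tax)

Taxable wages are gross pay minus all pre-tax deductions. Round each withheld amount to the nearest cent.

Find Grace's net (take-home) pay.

$9163.90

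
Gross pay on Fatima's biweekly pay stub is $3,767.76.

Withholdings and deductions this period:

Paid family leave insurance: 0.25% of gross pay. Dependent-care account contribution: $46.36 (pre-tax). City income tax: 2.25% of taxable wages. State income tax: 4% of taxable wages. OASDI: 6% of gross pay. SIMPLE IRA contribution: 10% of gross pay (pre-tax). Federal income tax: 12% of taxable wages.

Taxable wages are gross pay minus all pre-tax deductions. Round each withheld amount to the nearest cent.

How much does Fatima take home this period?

$2,498.75

Dependent-care account contribution: $46.36
SIMPLE IRA contribution: $3,767.76 × 0.1 = $376.78
Pre-tax total = $46.36 + $376.78 = $423.14
Taxable wages = $3,767.76 − $423.14 = $3,344.62
Federal income tax: $3,344.62 × 0.12 = $401.35
City income tax: $3,344.62 × 0.0225 = $75.25
State income tax: $3,344.62 × 0.04 = $133.78
OASDI: $3,767.76 × 0.06 = $226.07
Paid family leave insurance: $3,767.76 × 0.0025 = $9.42
Total deductions = $46.36 + $376.78 + $401.35 + $75.25 + $133.78 + $226.07 + $9.42 = $1,269.01
Net pay = $3,767.76 − $1,269.01 = $2,498.75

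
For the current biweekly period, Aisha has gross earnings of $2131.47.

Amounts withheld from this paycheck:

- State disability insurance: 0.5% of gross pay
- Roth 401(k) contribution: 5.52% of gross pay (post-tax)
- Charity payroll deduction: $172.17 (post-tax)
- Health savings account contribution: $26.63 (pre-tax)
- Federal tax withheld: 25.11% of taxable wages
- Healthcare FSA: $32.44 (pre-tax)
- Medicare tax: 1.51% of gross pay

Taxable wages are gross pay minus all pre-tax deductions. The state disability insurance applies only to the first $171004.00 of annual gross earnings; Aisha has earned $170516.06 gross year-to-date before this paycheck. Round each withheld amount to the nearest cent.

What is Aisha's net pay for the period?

Health savings account contribution: $26.63
Healthcare FSA: $32.44
Pre-tax total = $26.63 + $32.44 = $59.07
Taxable wages = $2131.47 − $59.07 = $2072.40
Federal tax withheld: $2072.40 × 0.2511 = $520.38
Medicare tax: $2131.47 × 0.0151 = $32.19
State disability insurance: only $171004.00 − $170516.06 = $487.94 of this check is subject → $487.94 × 0.005 = $2.44
Charity payroll deduction: $172.17
Roth 401(k) contribution: $2131.47 × 0.0552 = $117.66
Total deductions = $26.63 + $32.44 + $520.38 + $32.19 + $2.44 + $172.17 + $117.66 = $903.91
Net pay = $2131.47 − $903.91 = $1227.56

$1227.56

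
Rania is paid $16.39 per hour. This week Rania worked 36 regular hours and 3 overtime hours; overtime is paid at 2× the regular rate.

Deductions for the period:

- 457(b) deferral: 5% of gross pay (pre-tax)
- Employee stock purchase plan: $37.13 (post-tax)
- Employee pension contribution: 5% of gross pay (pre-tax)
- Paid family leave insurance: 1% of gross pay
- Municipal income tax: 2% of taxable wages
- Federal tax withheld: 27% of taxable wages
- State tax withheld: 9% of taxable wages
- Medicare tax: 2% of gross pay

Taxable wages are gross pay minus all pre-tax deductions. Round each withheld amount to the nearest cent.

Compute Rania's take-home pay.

Regular pay: 36 × $16.39 = $590.04
Overtime pay: 3 × $16.39 × 2 = $98.34
Gross pay = $590.04 + $98.34 = $688.38
Employee pension contribution: $688.38 × 0.05 = $34.42
457(b) deferral: $688.38 × 0.05 = $34.42
Pre-tax total = $34.42 + $34.42 = $68.84
Taxable wages = $688.38 − $68.84 = $619.54
Municipal income tax: $619.54 × 0.02 = $12.39
Federal tax withheld: $619.54 × 0.27 = $167.28
State tax withheld: $619.54 × 0.09 = $55.76
Medicare tax: $688.38 × 0.02 = $13.77
Paid family leave insurance: $688.38 × 0.01 = $6.88
Employee stock purchase plan: $37.13
Total deductions = $34.42 + $34.42 + $12.39 + $167.28 + $55.76 + $13.77 + $6.88 + $37.13 = $362.05
Net pay = $688.38 − $362.05 = $326.33

$326.33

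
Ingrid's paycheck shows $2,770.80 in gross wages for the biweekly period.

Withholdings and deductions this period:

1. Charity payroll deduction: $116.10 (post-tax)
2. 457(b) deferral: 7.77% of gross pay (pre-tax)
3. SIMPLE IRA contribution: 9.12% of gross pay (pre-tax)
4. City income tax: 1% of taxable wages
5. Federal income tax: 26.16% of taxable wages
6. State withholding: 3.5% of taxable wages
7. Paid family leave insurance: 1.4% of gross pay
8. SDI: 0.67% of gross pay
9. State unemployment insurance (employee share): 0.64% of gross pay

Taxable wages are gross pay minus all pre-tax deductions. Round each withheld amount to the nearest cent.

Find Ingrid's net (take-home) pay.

$1,405.58

457(b) deferral: $2,770.80 × 0.0777 = $215.29
SIMPLE IRA contribution: $2,770.80 × 0.0912 = $252.70
Pre-tax total = $215.29 + $252.70 = $467.99
Taxable wages = $2,770.80 − $467.99 = $2,302.81
Federal income tax: $2,302.81 × 0.2616 = $602.42
City income tax: $2,302.81 × 0.01 = $23.03
State withholding: $2,302.81 × 0.035 = $80.60
State unemployment insurance (employee share): $2,770.80 × 0.0064 = $17.73
SDI: $2,770.80 × 0.0067 = $18.56
Paid family leave insurance: $2,770.80 × 0.014 = $38.79
Charity payroll deduction: $116.10
Total deductions = $215.29 + $252.70 + $602.42 + $23.03 + $80.60 + $17.73 + $18.56 + $38.79 + $116.10 = $1,365.22
Net pay = $2,770.80 − $1,365.22 = $1,405.58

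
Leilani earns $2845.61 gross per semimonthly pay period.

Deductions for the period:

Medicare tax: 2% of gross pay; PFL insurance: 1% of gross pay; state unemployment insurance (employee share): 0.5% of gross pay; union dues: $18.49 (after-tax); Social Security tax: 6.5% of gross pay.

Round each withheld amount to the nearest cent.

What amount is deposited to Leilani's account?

Social Security tax: $2845.61 × 0.065 = $184.96
State unemployment insurance (employee share): $2845.61 × 0.005 = $14.23
PFL insurance: $2845.61 × 0.01 = $28.46
Medicare tax: $2845.61 × 0.02 = $56.91
Union dues: $18.49
Total deductions = $184.96 + $14.23 + $28.46 + $56.91 + $18.49 = $303.05
Net pay = $2845.61 − $303.05 = $2542.56

$2542.56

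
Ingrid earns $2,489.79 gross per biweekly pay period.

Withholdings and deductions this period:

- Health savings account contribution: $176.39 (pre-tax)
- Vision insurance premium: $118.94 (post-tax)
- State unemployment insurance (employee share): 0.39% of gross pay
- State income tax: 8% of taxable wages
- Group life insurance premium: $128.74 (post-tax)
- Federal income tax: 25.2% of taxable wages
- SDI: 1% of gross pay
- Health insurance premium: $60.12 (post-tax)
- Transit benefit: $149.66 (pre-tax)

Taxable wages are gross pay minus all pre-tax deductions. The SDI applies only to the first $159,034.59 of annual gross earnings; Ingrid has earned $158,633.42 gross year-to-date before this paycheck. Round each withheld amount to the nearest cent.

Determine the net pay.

Health savings account contribution: $176.39
Transit benefit: $149.66
Pre-tax total = $176.39 + $149.66 = $326.05
Taxable wages = $2,489.79 − $326.05 = $2,163.74
State income tax: $2,163.74 × 0.08 = $173.10
Federal income tax: $2,163.74 × 0.252 = $545.26
SDI: only $159,034.59 − $158,633.42 = $401.17 of this check is subject → $401.17 × 0.01 = $4.01
State unemployment insurance (employee share): $2,489.79 × 0.0039 = $9.71
Health insurance premium: $60.12
Vision insurance premium: $118.94
Group life insurance premium: $128.74
Total deductions = $176.39 + $149.66 + $173.10 + $545.26 + $4.01 + $9.71 + $60.12 + $118.94 + $128.74 = $1,365.93
Net pay = $2,489.79 − $1,365.93 = $1,123.86

$1,123.86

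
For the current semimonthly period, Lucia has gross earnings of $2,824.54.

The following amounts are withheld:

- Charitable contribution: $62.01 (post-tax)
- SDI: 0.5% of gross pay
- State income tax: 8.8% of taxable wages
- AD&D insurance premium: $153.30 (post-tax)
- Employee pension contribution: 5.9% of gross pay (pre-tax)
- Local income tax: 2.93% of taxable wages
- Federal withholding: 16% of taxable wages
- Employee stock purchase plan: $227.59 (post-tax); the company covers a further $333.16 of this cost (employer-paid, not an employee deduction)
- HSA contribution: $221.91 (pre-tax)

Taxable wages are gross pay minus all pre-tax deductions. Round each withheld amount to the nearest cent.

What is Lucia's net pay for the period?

$1,303.46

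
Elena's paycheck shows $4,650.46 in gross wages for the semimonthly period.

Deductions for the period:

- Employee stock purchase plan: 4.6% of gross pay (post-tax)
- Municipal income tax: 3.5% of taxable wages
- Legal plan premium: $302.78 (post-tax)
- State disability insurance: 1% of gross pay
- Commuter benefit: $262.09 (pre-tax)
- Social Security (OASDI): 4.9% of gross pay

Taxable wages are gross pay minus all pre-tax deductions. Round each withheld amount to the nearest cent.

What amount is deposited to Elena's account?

Commuter benefit: $262.09
Taxable wages = $4,650.46 − $262.09 = $4,388.37
Municipal income tax: $4,388.37 × 0.035 = $153.59
Social Security (OASDI): $4,650.46 × 0.049 = $227.87
State disability insurance: $4,650.46 × 0.01 = $46.50
Employee stock purchase plan: $4,650.46 × 0.046 = $213.92
Legal plan premium: $302.78
Total deductions = $262.09 + $153.59 + $227.87 + $46.50 + $213.92 + $302.78 = $1,206.75
Net pay = $4,650.46 − $1,206.75 = $3,443.71

$3,443.71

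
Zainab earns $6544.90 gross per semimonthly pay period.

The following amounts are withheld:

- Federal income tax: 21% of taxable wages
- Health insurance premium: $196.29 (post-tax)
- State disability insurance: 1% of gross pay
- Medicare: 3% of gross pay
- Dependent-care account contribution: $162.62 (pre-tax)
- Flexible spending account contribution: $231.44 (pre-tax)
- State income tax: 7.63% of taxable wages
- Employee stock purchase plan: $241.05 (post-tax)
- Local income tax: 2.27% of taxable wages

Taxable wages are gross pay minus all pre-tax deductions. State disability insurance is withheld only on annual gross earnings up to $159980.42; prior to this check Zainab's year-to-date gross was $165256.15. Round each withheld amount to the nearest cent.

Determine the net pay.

Dependent-care account contribution: $162.62
Flexible spending account contribution: $231.44
Pre-tax total = $162.62 + $231.44 = $394.06
Taxable wages = $6544.90 − $394.06 = $6150.84
State income tax: $6150.84 × 0.0763 = $469.31
Local income tax: $6150.84 × 0.0227 = $139.62
Federal income tax: $6150.84 × 0.21 = $1291.68
Medicare: $6544.90 × 0.03 = $196.35
State disability insurance: annual cap $159980.42 already reached (YTD $165256.15), so $0.00
Employee stock purchase plan: $241.05
Health insurance premium: $196.29
Total deductions = $162.62 + $231.44 + $469.31 + $139.62 + $1291.68 + $196.35 + $0.00 + $241.05 + $196.29 = $2928.36
Net pay = $6544.90 − $2928.36 = $3616.54

$3616.54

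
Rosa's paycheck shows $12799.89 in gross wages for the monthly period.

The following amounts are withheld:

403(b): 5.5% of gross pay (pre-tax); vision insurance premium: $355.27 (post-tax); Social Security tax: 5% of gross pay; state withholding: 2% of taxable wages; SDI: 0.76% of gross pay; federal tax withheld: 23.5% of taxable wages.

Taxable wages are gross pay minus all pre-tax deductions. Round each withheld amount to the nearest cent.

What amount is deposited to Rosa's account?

403(b): $12799.89 × 0.055 = $703.99
Taxable wages = $12799.89 − $703.99 = $12095.90
Federal tax withheld: $12095.90 × 0.235 = $2842.54
State withholding: $12095.90 × 0.02 = $241.92
Social Security tax: $12799.89 × 0.05 = $639.99
SDI: $12799.89 × 0.0076 = $97.28
Vision insurance premium: $355.27
Total deductions = $703.99 + $2842.54 + $241.92 + $639.99 + $97.28 + $355.27 = $4880.99
Net pay = $12799.89 − $4880.99 = $7918.90

$7918.90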